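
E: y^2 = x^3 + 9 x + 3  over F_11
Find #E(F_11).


For each x in F_11, count y with y^2 = x^3 + 9 x + 3 mod 11:
  x = 0: RHS = 3, y in [5, 6]  -> 2 point(s)
  x = 4: RHS = 4, y in [2, 9]  -> 2 point(s)
  x = 6: RHS = 9, y in [3, 8]  -> 2 point(s)
  x = 8: RHS = 4, y in [2, 9]  -> 2 point(s)
  x = 10: RHS = 4, y in [2, 9]  -> 2 point(s)
Affine points: 10. Add the point at infinity: total = 11.

#E(F_11) = 11


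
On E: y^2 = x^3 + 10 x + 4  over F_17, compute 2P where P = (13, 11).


Doubling: s = (3 x1^2 + a) / (2 y1)
s = (3*13^2 + 10) / (2*11) mod 17 = 15
x3 = s^2 - 2 x1 mod 17 = 15^2 - 2*13 = 12
y3 = s (x1 - x3) - y1 mod 17 = 15 * (13 - 12) - 11 = 4

2P = (12, 4)


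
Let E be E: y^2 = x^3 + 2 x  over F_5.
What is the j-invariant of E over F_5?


Delta = -16(4 a^3 + 27 b^2) mod 5 = 3
-1728 * (4 a)^3 = -1728 * (4*2)^3 mod 5 = 4
j = 4 * 3^(-1) mod 5 = 3

j = 3 (mod 5)


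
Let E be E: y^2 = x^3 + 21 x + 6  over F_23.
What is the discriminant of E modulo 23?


4 a^3 + 27 b^2 = 4*21^3 + 27*6^2 = 37044 + 972 = 38016
Delta = -16 * (38016) = -608256
Delta mod 23 = 2

Delta = 2 (mod 23)


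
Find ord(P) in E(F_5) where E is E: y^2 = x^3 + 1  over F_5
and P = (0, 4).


Compute successive multiples of P until we hit O:
  1P = (0, 4)
  2P = (0, 1)
  3P = O

ord(P) = 3


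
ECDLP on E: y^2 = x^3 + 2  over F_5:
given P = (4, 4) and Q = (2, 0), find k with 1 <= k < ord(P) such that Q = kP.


Enumerate multiples of P until we hit Q = (2, 0):
  1P = (4, 4)
  2P = (3, 2)
  3P = (2, 0)
Match found at i = 3.

k = 3


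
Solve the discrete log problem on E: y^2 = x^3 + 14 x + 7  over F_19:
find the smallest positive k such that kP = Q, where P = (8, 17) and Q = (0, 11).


Enumerate multiples of P until we hit Q = (0, 11):
  1P = (8, 17)
  2P = (0, 8)
  3P = (9, 8)
  4P = (7, 12)
  5P = (10, 11)
  6P = (10, 8)
  7P = (7, 7)
  8P = (9, 11)
  9P = (0, 11)
Match found at i = 9.

k = 9


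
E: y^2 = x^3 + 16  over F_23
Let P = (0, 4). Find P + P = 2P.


Doubling: s = (3 x1^2 + a) / (2 y1)
s = (3*0^2 + 0) / (2*4) mod 23 = 0
x3 = s^2 - 2 x1 mod 23 = 0^2 - 2*0 = 0
y3 = s (x1 - x3) - y1 mod 23 = 0 * (0 - 0) - 4 = 19

2P = (0, 19)


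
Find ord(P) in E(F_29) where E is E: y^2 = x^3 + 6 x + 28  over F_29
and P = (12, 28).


Compute successive multiples of P until we hit O:
  1P = (12, 28)
  2P = (0, 12)
  3P = (22, 7)
  4P = (20, 12)
  5P = (1, 8)
  6P = (9, 17)
  7P = (15, 19)
  8P = (11, 27)
  ... (continuing to 24P)
  24P = O

ord(P) = 24


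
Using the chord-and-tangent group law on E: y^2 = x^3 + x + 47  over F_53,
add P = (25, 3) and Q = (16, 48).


P != Q, so use the chord formula.
s = (y2 - y1) / (x2 - x1) = (45) / (44) mod 53 = 48
x3 = s^2 - x1 - x2 mod 53 = 48^2 - 25 - 16 = 37
y3 = s (x1 - x3) - y1 mod 53 = 48 * (25 - 37) - 3 = 4

P + Q = (37, 4)


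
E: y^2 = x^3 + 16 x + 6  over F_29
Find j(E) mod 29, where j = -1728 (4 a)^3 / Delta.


Delta = -16(4 a^3 + 27 b^2) mod 29 = 8
-1728 * (4 a)^3 = -1728 * (4*16)^3 mod 29 = 11
j = 11 * 8^(-1) mod 29 = 5

j = 5 (mod 29)


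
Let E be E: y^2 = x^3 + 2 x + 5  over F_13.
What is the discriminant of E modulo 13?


4 a^3 + 27 b^2 = 4*2^3 + 27*5^2 = 32 + 675 = 707
Delta = -16 * (707) = -11312
Delta mod 13 = 11

Delta = 11 (mod 13)


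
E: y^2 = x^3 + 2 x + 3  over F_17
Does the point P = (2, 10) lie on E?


Check whether y^2 = x^3 + 2 x + 3 (mod 17) for (x, y) = (2, 10).
LHS: y^2 = 10^2 mod 17 = 15
RHS: x^3 + 2 x + 3 = 2^3 + 2*2 + 3 mod 17 = 15
LHS = RHS

Yes, on the curve


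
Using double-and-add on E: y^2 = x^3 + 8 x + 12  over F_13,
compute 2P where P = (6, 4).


k = 2 = 10_2 (binary, LSB first: 01)
Double-and-add from P = (6, 4):
  bit 0 = 0: acc unchanged = O
  bit 1 = 1: acc = O + (0, 5) = (0, 5)

2P = (0, 5)


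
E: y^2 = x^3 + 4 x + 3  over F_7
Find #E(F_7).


For each x in F_7, count y with y^2 = x^3 + 4 x + 3 mod 7:
  x = 1: RHS = 1, y in [1, 6]  -> 2 point(s)
  x = 3: RHS = 0, y in [0]  -> 1 point(s)
  x = 5: RHS = 1, y in [1, 6]  -> 2 point(s)
Affine points: 5. Add the point at infinity: total = 6.

#E(F_7) = 6


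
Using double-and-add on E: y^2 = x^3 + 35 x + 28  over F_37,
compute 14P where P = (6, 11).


k = 14 = 1110_2 (binary, LSB first: 0111)
Double-and-add from P = (6, 11):
  bit 0 = 0: acc unchanged = O
  bit 1 = 1: acc = O + (21, 21) = (21, 21)
  bit 2 = 1: acc = (21, 21) + (25, 10) = (24, 15)
  bit 3 = 1: acc = (24, 15) + (33, 3) = (27, 26)

14P = (27, 26)


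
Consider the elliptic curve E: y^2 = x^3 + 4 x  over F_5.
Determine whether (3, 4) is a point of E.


Check whether y^2 = x^3 + 4 x + 0 (mod 5) for (x, y) = (3, 4).
LHS: y^2 = 4^2 mod 5 = 1
RHS: x^3 + 4 x + 0 = 3^3 + 4*3 + 0 mod 5 = 4
LHS != RHS

No, not on the curve


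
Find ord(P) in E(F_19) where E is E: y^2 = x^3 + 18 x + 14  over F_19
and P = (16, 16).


Compute successive multiples of P until we hit O:
  1P = (16, 16)
  2P = (10, 15)
  3P = (2, 18)
  4P = (8, 10)
  5P = (11, 2)
  6P = (12, 18)
  7P = (15, 12)
  8P = (4, 13)
  ... (continuing to 20P)
  20P = O

ord(P) = 20


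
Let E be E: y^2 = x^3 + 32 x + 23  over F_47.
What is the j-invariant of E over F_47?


Delta = -16(4 a^3 + 27 b^2) mod 47 = 21
-1728 * (4 a)^3 = -1728 * (4*32)^3 mod 47 = 38
j = 38 * 21^(-1) mod 47 = 13

j = 13 (mod 47)


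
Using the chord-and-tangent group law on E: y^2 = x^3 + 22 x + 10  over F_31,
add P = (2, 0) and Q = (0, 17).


P != Q, so use the chord formula.
s = (y2 - y1) / (x2 - x1) = (17) / (29) mod 31 = 7
x3 = s^2 - x1 - x2 mod 31 = 7^2 - 2 - 0 = 16
y3 = s (x1 - x3) - y1 mod 31 = 7 * (2 - 16) - 0 = 26

P + Q = (16, 26)


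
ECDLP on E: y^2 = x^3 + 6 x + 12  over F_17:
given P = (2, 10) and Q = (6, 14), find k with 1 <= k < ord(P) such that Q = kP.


Enumerate multiples of P until we hit Q = (6, 14):
  1P = (2, 10)
  2P = (15, 14)
  3P = (1, 6)
  4P = (13, 14)
  5P = (10, 1)
  6P = (6, 3)
  7P = (11, 10)
  8P = (4, 7)
  9P = (9, 9)
  10P = (14, 16)
  11P = (14, 1)
  12P = (9, 8)
  13P = (4, 10)
  14P = (11, 7)
  15P = (6, 14)
Match found at i = 15.

k = 15


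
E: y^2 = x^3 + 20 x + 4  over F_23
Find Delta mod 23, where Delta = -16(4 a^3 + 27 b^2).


4 a^3 + 27 b^2 = 4*20^3 + 27*4^2 = 32000 + 432 = 32432
Delta = -16 * (32432) = -518912
Delta mod 23 = 14

Delta = 14 (mod 23)


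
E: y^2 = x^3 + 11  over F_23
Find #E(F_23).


For each x in F_23, count y with y^2 = x^3 + 0 x + 11 mod 23:
  x = 1: RHS = 12, y in [9, 14]  -> 2 point(s)
  x = 4: RHS = 6, y in [11, 12]  -> 2 point(s)
  x = 7: RHS = 9, y in [3, 20]  -> 2 point(s)
  x = 9: RHS = 4, y in [2, 21]  -> 2 point(s)
  x = 11: RHS = 8, y in [10, 13]  -> 2 point(s)
  x = 13: RHS = 0, y in [0]  -> 1 point(s)
  x = 14: RHS = 18, y in [8, 15]  -> 2 point(s)
  x = 16: RHS = 13, y in [6, 17]  -> 2 point(s)
  x = 17: RHS = 2, y in [5, 18]  -> 2 point(s)
  x = 18: RHS = 1, y in [1, 22]  -> 2 point(s)
  x = 19: RHS = 16, y in [4, 19]  -> 2 point(s)
  x = 21: RHS = 3, y in [7, 16]  -> 2 point(s)
Affine points: 23. Add the point at infinity: total = 24.

#E(F_23) = 24


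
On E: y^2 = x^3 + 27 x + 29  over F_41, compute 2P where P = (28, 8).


Doubling: s = (3 x1^2 + a) / (2 y1)
s = (3*28^2 + 27) / (2*8) mod 41 = 18
x3 = s^2 - 2 x1 mod 41 = 18^2 - 2*28 = 22
y3 = s (x1 - x3) - y1 mod 41 = 18 * (28 - 22) - 8 = 18

2P = (22, 18)


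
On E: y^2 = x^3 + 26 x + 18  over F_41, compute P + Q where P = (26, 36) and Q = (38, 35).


P != Q, so use the chord formula.
s = (y2 - y1) / (x2 - x1) = (40) / (12) mod 41 = 17
x3 = s^2 - x1 - x2 mod 41 = 17^2 - 26 - 38 = 20
y3 = s (x1 - x3) - y1 mod 41 = 17 * (26 - 20) - 36 = 25

P + Q = (20, 25)


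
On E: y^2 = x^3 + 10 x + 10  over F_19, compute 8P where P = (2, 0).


k = 8 = 1000_2 (binary, LSB first: 0001)
Double-and-add from P = (2, 0):
  bit 0 = 0: acc unchanged = O
  bit 1 = 0: acc unchanged = O
  bit 2 = 0: acc unchanged = O
  bit 3 = 1: acc = O + O = O

8P = O


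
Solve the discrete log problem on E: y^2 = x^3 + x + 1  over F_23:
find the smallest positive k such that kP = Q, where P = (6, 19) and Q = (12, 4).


Enumerate multiples of P until we hit Q = (12, 4):
  1P = (6, 19)
  2P = (13, 16)
  3P = (7, 11)
  4P = (5, 19)
  5P = (12, 4)
Match found at i = 5.

k = 5


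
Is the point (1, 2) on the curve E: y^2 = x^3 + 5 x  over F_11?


Check whether y^2 = x^3 + 5 x + 0 (mod 11) for (x, y) = (1, 2).
LHS: y^2 = 2^2 mod 11 = 4
RHS: x^3 + 5 x + 0 = 1^3 + 5*1 + 0 mod 11 = 6
LHS != RHS

No, not on the curve


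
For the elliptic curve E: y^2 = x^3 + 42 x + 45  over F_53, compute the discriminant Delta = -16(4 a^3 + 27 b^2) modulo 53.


4 a^3 + 27 b^2 = 4*42^3 + 27*45^2 = 296352 + 54675 = 351027
Delta = -16 * (351027) = -5616432
Delta mod 53 = 31

Delta = 31 (mod 53)


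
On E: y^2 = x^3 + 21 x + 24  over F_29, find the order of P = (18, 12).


Compute successive multiples of P until we hit O:
  1P = (18, 12)
  2P = (17, 4)
  3P = (0, 16)
  4P = (20, 11)
  5P = (13, 0)
  6P = (20, 18)
  7P = (0, 13)
  8P = (17, 25)
  ... (continuing to 10P)
  10P = O

ord(P) = 10


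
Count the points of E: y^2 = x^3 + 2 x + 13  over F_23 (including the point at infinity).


For each x in F_23, count y with y^2 = x^3 + 2 x + 13 mod 23:
  x = 0: RHS = 13, y in [6, 17]  -> 2 point(s)
  x = 1: RHS = 16, y in [4, 19]  -> 2 point(s)
  x = 2: RHS = 2, y in [5, 18]  -> 2 point(s)
  x = 3: RHS = 0, y in [0]  -> 1 point(s)
  x = 4: RHS = 16, y in [4, 19]  -> 2 point(s)
  x = 7: RHS = 2, y in [5, 18]  -> 2 point(s)
  x = 8: RHS = 12, y in [9, 14]  -> 2 point(s)
  x = 9: RHS = 1, y in [1, 22]  -> 2 point(s)
  x = 11: RHS = 9, y in [3, 20]  -> 2 point(s)
  x = 14: RHS = 2, y in [5, 18]  -> 2 point(s)
  x = 16: RHS = 1, y in [1, 22]  -> 2 point(s)
  x = 18: RHS = 16, y in [4, 19]  -> 2 point(s)
  x = 20: RHS = 3, y in [7, 16]  -> 2 point(s)
  x = 21: RHS = 1, y in [1, 22]  -> 2 point(s)
Affine points: 27. Add the point at infinity: total = 28.

#E(F_23) = 28


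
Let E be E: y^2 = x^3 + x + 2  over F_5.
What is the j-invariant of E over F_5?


Delta = -16(4 a^3 + 27 b^2) mod 5 = 3
-1728 * (4 a)^3 = -1728 * (4*1)^3 mod 5 = 3
j = 3 * 3^(-1) mod 5 = 1

j = 1 (mod 5)


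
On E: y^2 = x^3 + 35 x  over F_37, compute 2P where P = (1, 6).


Doubling: s = (3 x1^2 + a) / (2 y1)
s = (3*1^2 + 35) / (2*6) mod 37 = 34
x3 = s^2 - 2 x1 mod 37 = 34^2 - 2*1 = 7
y3 = s (x1 - x3) - y1 mod 37 = 34 * (1 - 7) - 6 = 12

2P = (7, 12)


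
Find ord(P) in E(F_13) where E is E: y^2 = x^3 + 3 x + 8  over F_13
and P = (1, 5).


Compute successive multiples of P until we hit O:
  1P = (1, 5)
  2P = (2, 10)
  3P = (9, 7)
  4P = (12, 2)
  5P = (12, 11)
  6P = (9, 6)
  7P = (2, 3)
  8P = (1, 8)
  ... (continuing to 9P)
  9P = O

ord(P) = 9


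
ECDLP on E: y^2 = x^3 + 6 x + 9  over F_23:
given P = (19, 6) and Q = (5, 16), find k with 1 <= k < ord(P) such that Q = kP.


Enumerate multiples of P until we hit Q = (5, 16):
  1P = (19, 6)
  2P = (11, 7)
  3P = (2, 12)
  4P = (3, 10)
  5P = (14, 10)
  6P = (21, 14)
  7P = (22, 5)
  8P = (0, 3)
  9P = (6, 13)
  10P = (7, 7)
  11P = (1, 4)
  12P = (5, 16)
Match found at i = 12.

k = 12


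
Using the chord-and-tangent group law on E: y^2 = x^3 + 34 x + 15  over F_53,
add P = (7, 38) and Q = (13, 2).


P != Q, so use the chord formula.
s = (y2 - y1) / (x2 - x1) = (17) / (6) mod 53 = 47
x3 = s^2 - x1 - x2 mod 53 = 47^2 - 7 - 13 = 16
y3 = s (x1 - x3) - y1 mod 53 = 47 * (7 - 16) - 38 = 16

P + Q = (16, 16)


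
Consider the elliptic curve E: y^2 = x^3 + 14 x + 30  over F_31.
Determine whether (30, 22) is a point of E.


Check whether y^2 = x^3 + 14 x + 30 (mod 31) for (x, y) = (30, 22).
LHS: y^2 = 22^2 mod 31 = 19
RHS: x^3 + 14 x + 30 = 30^3 + 14*30 + 30 mod 31 = 15
LHS != RHS

No, not on the curve


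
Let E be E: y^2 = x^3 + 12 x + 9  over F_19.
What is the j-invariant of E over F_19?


Delta = -16(4 a^3 + 27 b^2) mod 19 = 13
-1728 * (4 a)^3 = -1728 * (4*12)^3 mod 19 = 12
j = 12 * 13^(-1) mod 19 = 17

j = 17 (mod 19)


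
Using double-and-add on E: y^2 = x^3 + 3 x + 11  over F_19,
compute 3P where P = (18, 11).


k = 3 = 11_2 (binary, LSB first: 11)
Double-and-add from P = (18, 11):
  bit 0 = 1: acc = O + (18, 11) = (18, 11)
  bit 1 = 1: acc = (18, 11) + (6, 13) = (4, 12)

3P = (4, 12)


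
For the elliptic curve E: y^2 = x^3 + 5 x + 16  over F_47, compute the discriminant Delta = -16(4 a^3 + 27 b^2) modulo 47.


4 a^3 + 27 b^2 = 4*5^3 + 27*16^2 = 500 + 6912 = 7412
Delta = -16 * (7412) = -118592
Delta mod 47 = 36

Delta = 36 (mod 47)


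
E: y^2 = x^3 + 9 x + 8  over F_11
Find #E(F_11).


For each x in F_11, count y with y^2 = x^3 + 9 x + 8 mod 11:
  x = 2: RHS = 1, y in [1, 10]  -> 2 point(s)
  x = 4: RHS = 9, y in [3, 8]  -> 2 point(s)
  x = 6: RHS = 3, y in [5, 6]  -> 2 point(s)
  x = 8: RHS = 9, y in [3, 8]  -> 2 point(s)
  x = 9: RHS = 4, y in [2, 9]  -> 2 point(s)
  x = 10: RHS = 9, y in [3, 8]  -> 2 point(s)
Affine points: 12. Add the point at infinity: total = 13.

#E(F_11) = 13


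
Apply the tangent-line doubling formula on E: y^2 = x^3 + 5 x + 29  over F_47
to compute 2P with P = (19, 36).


Doubling: s = (3 x1^2 + a) / (2 y1)
s = (3*19^2 + 5) / (2*36) mod 47 = 36
x3 = s^2 - 2 x1 mod 47 = 36^2 - 2*19 = 36
y3 = s (x1 - x3) - y1 mod 47 = 36 * (19 - 36) - 36 = 10

2P = (36, 10)


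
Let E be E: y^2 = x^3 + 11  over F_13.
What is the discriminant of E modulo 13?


4 a^3 + 27 b^2 = 4*0^3 + 27*11^2 = 0 + 3267 = 3267
Delta = -16 * (3267) = -52272
Delta mod 13 = 1

Delta = 1 (mod 13)


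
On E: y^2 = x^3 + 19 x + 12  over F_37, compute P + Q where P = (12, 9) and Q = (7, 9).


P != Q, so use the chord formula.
s = (y2 - y1) / (x2 - x1) = (0) / (32) mod 37 = 0
x3 = s^2 - x1 - x2 mod 37 = 0^2 - 12 - 7 = 18
y3 = s (x1 - x3) - y1 mod 37 = 0 * (12 - 18) - 9 = 28

P + Q = (18, 28)


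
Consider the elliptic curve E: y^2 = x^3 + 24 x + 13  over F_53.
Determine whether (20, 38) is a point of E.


Check whether y^2 = x^3 + 24 x + 13 (mod 53) for (x, y) = (20, 38).
LHS: y^2 = 38^2 mod 53 = 13
RHS: x^3 + 24 x + 13 = 20^3 + 24*20 + 13 mod 53 = 13
LHS = RHS

Yes, on the curve


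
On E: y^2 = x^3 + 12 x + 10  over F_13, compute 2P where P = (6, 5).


Doubling: s = (3 x1^2 + a) / (2 y1)
s = (3*6^2 + 12) / (2*5) mod 13 = 12
x3 = s^2 - 2 x1 mod 13 = 12^2 - 2*6 = 2
y3 = s (x1 - x3) - y1 mod 13 = 12 * (6 - 2) - 5 = 4

2P = (2, 4)


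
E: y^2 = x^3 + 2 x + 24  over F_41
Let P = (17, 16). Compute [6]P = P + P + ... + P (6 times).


k = 6 = 110_2 (binary, LSB first: 011)
Double-and-add from P = (17, 16):
  bit 0 = 0: acc unchanged = O
  bit 1 = 1: acc = O + (25, 23) = (25, 23)
  bit 2 = 1: acc = (25, 23) + (9, 22) = (3, 4)

6P = (3, 4)


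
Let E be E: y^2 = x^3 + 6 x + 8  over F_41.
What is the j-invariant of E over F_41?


Delta = -16(4 a^3 + 27 b^2) mod 41 = 20
-1728 * (4 a)^3 = -1728 * (4*6)^3 mod 41 = 40
j = 40 * 20^(-1) mod 41 = 2

j = 2 (mod 41)


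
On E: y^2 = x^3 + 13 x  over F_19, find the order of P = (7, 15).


Compute successive multiples of P until we hit O:
  1P = (7, 15)
  2P = (6, 3)
  3P = (17, 17)
  4P = (11, 7)
  5P = (5, 0)
  6P = (11, 12)
  7P = (17, 2)
  8P = (6, 16)
  ... (continuing to 10P)
  10P = O

ord(P) = 10


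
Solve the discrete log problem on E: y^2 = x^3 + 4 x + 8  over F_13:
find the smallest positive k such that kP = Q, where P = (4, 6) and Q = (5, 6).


Enumerate multiples of P until we hit Q = (5, 6):
  1P = (4, 6)
  2P = (5, 7)
  3P = (5, 6)
Match found at i = 3.

k = 3


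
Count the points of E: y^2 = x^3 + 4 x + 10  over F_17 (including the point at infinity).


For each x in F_17, count y with y^2 = x^3 + 4 x + 10 mod 17:
  x = 1: RHS = 15, y in [7, 10]  -> 2 point(s)
  x = 2: RHS = 9, y in [3, 14]  -> 2 point(s)
  x = 3: RHS = 15, y in [7, 10]  -> 2 point(s)
  x = 5: RHS = 2, y in [6, 11]  -> 2 point(s)
  x = 10: RHS = 13, y in [8, 9]  -> 2 point(s)
  x = 11: RHS = 8, y in [5, 12]  -> 2 point(s)
  x = 12: RHS = 1, y in [1, 16]  -> 2 point(s)
  x = 13: RHS = 15, y in [7, 10]  -> 2 point(s)
Affine points: 16. Add the point at infinity: total = 17.

#E(F_17) = 17


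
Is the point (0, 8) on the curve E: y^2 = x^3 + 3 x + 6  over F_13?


Check whether y^2 = x^3 + 3 x + 6 (mod 13) for (x, y) = (0, 8).
LHS: y^2 = 8^2 mod 13 = 12
RHS: x^3 + 3 x + 6 = 0^3 + 3*0 + 6 mod 13 = 6
LHS != RHS

No, not on the curve


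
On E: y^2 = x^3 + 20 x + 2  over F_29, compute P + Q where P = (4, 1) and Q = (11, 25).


P != Q, so use the chord formula.
s = (y2 - y1) / (x2 - x1) = (24) / (7) mod 29 = 20
x3 = s^2 - x1 - x2 mod 29 = 20^2 - 4 - 11 = 8
y3 = s (x1 - x3) - y1 mod 29 = 20 * (4 - 8) - 1 = 6

P + Q = (8, 6)


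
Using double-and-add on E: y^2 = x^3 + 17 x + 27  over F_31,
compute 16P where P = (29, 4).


k = 16 = 10000_2 (binary, LSB first: 00001)
Double-and-add from P = (29, 4):
  bit 0 = 0: acc unchanged = O
  bit 1 = 0: acc unchanged = O
  bit 2 = 0: acc unchanged = O
  bit 3 = 0: acc unchanged = O
  bit 4 = 1: acc = O + (1, 13) = (1, 13)

16P = (1, 13)


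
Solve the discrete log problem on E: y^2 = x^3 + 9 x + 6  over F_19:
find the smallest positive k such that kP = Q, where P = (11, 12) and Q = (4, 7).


Enumerate multiples of P until we hit Q = (4, 7):
  1P = (11, 12)
  2P = (14, 8)
  3P = (0, 5)
  4P = (15, 1)
  5P = (16, 16)
  6P = (1, 15)
  7P = (5, 9)
  8P = (8, 18)
  9P = (4, 12)
  10P = (4, 7)
Match found at i = 10.

k = 10


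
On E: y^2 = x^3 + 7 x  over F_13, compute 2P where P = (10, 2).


Doubling: s = (3 x1^2 + a) / (2 y1)
s = (3*10^2 + 7) / (2*2) mod 13 = 2
x3 = s^2 - 2 x1 mod 13 = 2^2 - 2*10 = 10
y3 = s (x1 - x3) - y1 mod 13 = 2 * (10 - 10) - 2 = 11

2P = (10, 11)


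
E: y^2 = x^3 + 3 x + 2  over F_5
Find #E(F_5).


For each x in F_5, count y with y^2 = x^3 + 3 x + 2 mod 5:
  x = 1: RHS = 1, y in [1, 4]  -> 2 point(s)
  x = 2: RHS = 1, y in [1, 4]  -> 2 point(s)
Affine points: 4. Add the point at infinity: total = 5.

#E(F_5) = 5


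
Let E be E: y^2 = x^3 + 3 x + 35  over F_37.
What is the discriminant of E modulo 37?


4 a^3 + 27 b^2 = 4*3^3 + 27*35^2 = 108 + 33075 = 33183
Delta = -16 * (33183) = -530928
Delta mod 37 = 22

Delta = 22 (mod 37)


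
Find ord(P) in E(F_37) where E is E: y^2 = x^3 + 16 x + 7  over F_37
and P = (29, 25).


Compute successive multiples of P until we hit O:
  1P = (29, 25)
  2P = (13, 9)
  3P = (33, 8)
  4P = (0, 9)
  5P = (12, 15)
  6P = (24, 28)
  7P = (11, 16)
  8P = (25, 14)
  ... (continuing to 39P)
  39P = O

ord(P) = 39


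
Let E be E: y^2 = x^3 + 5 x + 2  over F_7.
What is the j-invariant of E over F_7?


Delta = -16(4 a^3 + 27 b^2) mod 7 = 2
-1728 * (4 a)^3 = -1728 * (4*5)^3 mod 7 = 6
j = 6 * 2^(-1) mod 7 = 3

j = 3 (mod 7)


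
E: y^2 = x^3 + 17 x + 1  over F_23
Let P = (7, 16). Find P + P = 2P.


Doubling: s = (3 x1^2 + a) / (2 y1)
s = (3*7^2 + 17) / (2*16) mod 23 = 8
x3 = s^2 - 2 x1 mod 23 = 8^2 - 2*7 = 4
y3 = s (x1 - x3) - y1 mod 23 = 8 * (7 - 4) - 16 = 8

2P = (4, 8)


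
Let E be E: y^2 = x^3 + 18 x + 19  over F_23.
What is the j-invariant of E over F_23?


Delta = -16(4 a^3 + 27 b^2) mod 23 = 7
-1728 * (4 a)^3 = -1728 * (4*18)^3 mod 23 = 11
j = 11 * 7^(-1) mod 23 = 18

j = 18 (mod 23)


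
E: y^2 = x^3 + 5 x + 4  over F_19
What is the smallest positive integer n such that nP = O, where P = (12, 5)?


Compute successive multiples of P until we hit O:
  1P = (12, 5)
  2P = (14, 14)
  3P = (18, 6)
  4P = (17, 10)
  5P = (10, 16)
  6P = (13, 10)
  7P = (0, 17)
  8P = (8, 10)
  ... (continuing to 18P)
  18P = O

ord(P) = 18


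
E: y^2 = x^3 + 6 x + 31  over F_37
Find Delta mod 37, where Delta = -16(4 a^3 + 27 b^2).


4 a^3 + 27 b^2 = 4*6^3 + 27*31^2 = 864 + 25947 = 26811
Delta = -16 * (26811) = -428976
Delta mod 37 = 2

Delta = 2 (mod 37)


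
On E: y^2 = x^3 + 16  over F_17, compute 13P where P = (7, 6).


k = 13 = 1101_2 (binary, LSB first: 1011)
Double-and-add from P = (7, 6):
  bit 0 = 1: acc = O + (7, 6) = (7, 6)
  bit 1 = 0: acc unchanged = (7, 6)
  bit 2 = 1: acc = (7, 6) + (3, 14) = (11, 2)
  bit 3 = 1: acc = (11, 2) + (10, 9) = (11, 15)

13P = (11, 15)


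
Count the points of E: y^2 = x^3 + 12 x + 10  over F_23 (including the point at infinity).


For each x in F_23, count y with y^2 = x^3 + 12 x + 10 mod 23:
  x = 1: RHS = 0, y in [0]  -> 1 point(s)
  x = 3: RHS = 4, y in [2, 21]  -> 2 point(s)
  x = 7: RHS = 0, y in [0]  -> 1 point(s)
  x = 10: RHS = 3, y in [7, 16]  -> 2 point(s)
  x = 11: RHS = 1, y in [1, 22]  -> 2 point(s)
  x = 14: RHS = 1, y in [1, 22]  -> 2 point(s)
  x = 15: RHS = 0, y in [0]  -> 1 point(s)
  x = 18: RHS = 9, y in [3, 20]  -> 2 point(s)
  x = 19: RHS = 13, y in [6, 17]  -> 2 point(s)
  x = 20: RHS = 16, y in [4, 19]  -> 2 point(s)
  x = 21: RHS = 1, y in [1, 22]  -> 2 point(s)
Affine points: 19. Add the point at infinity: total = 20.

#E(F_23) = 20


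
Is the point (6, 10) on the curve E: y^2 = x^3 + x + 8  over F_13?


Check whether y^2 = x^3 + 1 x + 8 (mod 13) for (x, y) = (6, 10).
LHS: y^2 = 10^2 mod 13 = 9
RHS: x^3 + 1 x + 8 = 6^3 + 1*6 + 8 mod 13 = 9
LHS = RHS

Yes, on the curve


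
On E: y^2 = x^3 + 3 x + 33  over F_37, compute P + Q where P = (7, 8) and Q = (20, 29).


P != Q, so use the chord formula.
s = (y2 - y1) / (x2 - x1) = (21) / (13) mod 37 = 13
x3 = s^2 - x1 - x2 mod 37 = 13^2 - 7 - 20 = 31
y3 = s (x1 - x3) - y1 mod 37 = 13 * (7 - 31) - 8 = 13

P + Q = (31, 13)


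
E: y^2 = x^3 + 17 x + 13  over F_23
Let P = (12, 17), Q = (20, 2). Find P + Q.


P != Q, so use the chord formula.
s = (y2 - y1) / (x2 - x1) = (8) / (8) mod 23 = 1
x3 = s^2 - x1 - x2 mod 23 = 1^2 - 12 - 20 = 15
y3 = s (x1 - x3) - y1 mod 23 = 1 * (12 - 15) - 17 = 3

P + Q = (15, 3)


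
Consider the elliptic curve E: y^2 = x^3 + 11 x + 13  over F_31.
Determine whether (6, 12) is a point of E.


Check whether y^2 = x^3 + 11 x + 13 (mod 31) for (x, y) = (6, 12).
LHS: y^2 = 12^2 mod 31 = 20
RHS: x^3 + 11 x + 13 = 6^3 + 11*6 + 13 mod 31 = 16
LHS != RHS

No, not on the curve


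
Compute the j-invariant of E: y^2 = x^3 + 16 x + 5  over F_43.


Delta = -16(4 a^3 + 27 b^2) mod 43 = 20
-1728 * (4 a)^3 = -1728 * (4*16)^3 mod 43 = 1
j = 1 * 20^(-1) mod 43 = 28

j = 28 (mod 43)


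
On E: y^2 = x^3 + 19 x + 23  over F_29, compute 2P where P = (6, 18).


Doubling: s = (3 x1^2 + a) / (2 y1)
s = (3*6^2 + 19) / (2*18) mod 29 = 14
x3 = s^2 - 2 x1 mod 29 = 14^2 - 2*6 = 10
y3 = s (x1 - x3) - y1 mod 29 = 14 * (6 - 10) - 18 = 13

2P = (10, 13)


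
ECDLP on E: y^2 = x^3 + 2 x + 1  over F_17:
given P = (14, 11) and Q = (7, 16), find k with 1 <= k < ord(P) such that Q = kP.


Enumerate multiples of P until we hit Q = (7, 16):
  1P = (14, 11)
  2P = (7, 16)
Match found at i = 2.

k = 2


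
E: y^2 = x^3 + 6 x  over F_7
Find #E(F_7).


For each x in F_7, count y with y^2 = x^3 + 6 x + 0 mod 7:
  x = 0: RHS = 0, y in [0]  -> 1 point(s)
  x = 1: RHS = 0, y in [0]  -> 1 point(s)
  x = 4: RHS = 4, y in [2, 5]  -> 2 point(s)
  x = 5: RHS = 1, y in [1, 6]  -> 2 point(s)
  x = 6: RHS = 0, y in [0]  -> 1 point(s)
Affine points: 7. Add the point at infinity: total = 8.

#E(F_7) = 8


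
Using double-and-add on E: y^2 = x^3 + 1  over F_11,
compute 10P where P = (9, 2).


k = 10 = 1010_2 (binary, LSB first: 0101)
Double-and-add from P = (9, 2):
  bit 0 = 0: acc unchanged = O
  bit 1 = 1: acc = O + (2, 8) = (2, 8)
  bit 2 = 0: acc unchanged = (2, 8)
  bit 3 = 1: acc = (2, 8) + (0, 1) = (2, 3)

10P = (2, 3)


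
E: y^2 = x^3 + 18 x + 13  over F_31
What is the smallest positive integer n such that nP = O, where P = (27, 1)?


Compute successive multiples of P until we hit O:
  1P = (27, 1)
  2P = (12, 29)
  3P = (28, 5)
  4P = (23, 15)
  5P = (1, 1)
  6P = (3, 30)
  7P = (15, 0)
  8P = (3, 1)
  ... (continuing to 14P)
  14P = O

ord(P) = 14


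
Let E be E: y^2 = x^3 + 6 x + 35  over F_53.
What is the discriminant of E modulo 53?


4 a^3 + 27 b^2 = 4*6^3 + 27*35^2 = 864 + 33075 = 33939
Delta = -16 * (33939) = -543024
Delta mod 53 = 14

Delta = 14 (mod 53)


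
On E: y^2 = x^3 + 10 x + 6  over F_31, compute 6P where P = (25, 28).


k = 6 = 110_2 (binary, LSB first: 011)
Double-and-add from P = (25, 28):
  bit 0 = 0: acc unchanged = O
  bit 1 = 1: acc = O + (13, 15) = (13, 15)
  bit 2 = 1: acc = (13, 15) + (12, 26) = (3, 30)

6P = (3, 30)


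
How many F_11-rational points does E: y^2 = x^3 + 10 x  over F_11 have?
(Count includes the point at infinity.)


For each x in F_11, count y with y^2 = x^3 + 10 x + 0 mod 11:
  x = 0: RHS = 0, y in [0]  -> 1 point(s)
  x = 1: RHS = 0, y in [0]  -> 1 point(s)
  x = 4: RHS = 5, y in [4, 7]  -> 2 point(s)
  x = 6: RHS = 1, y in [1, 10]  -> 2 point(s)
  x = 8: RHS = 9, y in [3, 8]  -> 2 point(s)
  x = 9: RHS = 5, y in [4, 7]  -> 2 point(s)
  x = 10: RHS = 0, y in [0]  -> 1 point(s)
Affine points: 11. Add the point at infinity: total = 12.

#E(F_11) = 12


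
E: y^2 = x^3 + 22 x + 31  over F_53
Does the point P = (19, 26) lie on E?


Check whether y^2 = x^3 + 22 x + 31 (mod 53) for (x, y) = (19, 26).
LHS: y^2 = 26^2 mod 53 = 40
RHS: x^3 + 22 x + 31 = 19^3 + 22*19 + 31 mod 53 = 47
LHS != RHS

No, not on the curve


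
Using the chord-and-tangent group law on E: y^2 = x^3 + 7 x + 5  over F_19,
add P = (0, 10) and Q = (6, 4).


P != Q, so use the chord formula.
s = (y2 - y1) / (x2 - x1) = (13) / (6) mod 19 = 18
x3 = s^2 - x1 - x2 mod 19 = 18^2 - 0 - 6 = 14
y3 = s (x1 - x3) - y1 mod 19 = 18 * (0 - 14) - 10 = 4

P + Q = (14, 4)


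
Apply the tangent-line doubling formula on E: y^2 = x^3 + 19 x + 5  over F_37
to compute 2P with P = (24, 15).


Doubling: s = (3 x1^2 + a) / (2 y1)
s = (3*24^2 + 19) / (2*15) mod 37 = 20
x3 = s^2 - 2 x1 mod 37 = 20^2 - 2*24 = 19
y3 = s (x1 - x3) - y1 mod 37 = 20 * (24 - 19) - 15 = 11

2P = (19, 11)


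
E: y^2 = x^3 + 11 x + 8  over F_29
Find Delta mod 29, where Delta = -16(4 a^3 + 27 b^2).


4 a^3 + 27 b^2 = 4*11^3 + 27*8^2 = 5324 + 1728 = 7052
Delta = -16 * (7052) = -112832
Delta mod 29 = 7

Delta = 7 (mod 29)


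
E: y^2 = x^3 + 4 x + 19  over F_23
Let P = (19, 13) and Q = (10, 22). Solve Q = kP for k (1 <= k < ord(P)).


Enumerate multiples of P until we hit Q = (10, 22):
  1P = (19, 13)
  2P = (12, 1)
  3P = (17, 20)
  4P = (5, 7)
  5P = (2, 14)
  6P = (18, 14)
  7P = (10, 1)
  8P = (6, 12)
  9P = (1, 22)
  10P = (9, 5)
  11P = (3, 9)
  12P = (14, 17)
  13P = (21, 7)
  14P = (15, 21)
  15P = (16, 4)
  16P = (20, 7)
  17P = (20, 16)
  18P = (16, 19)
  19P = (15, 2)
  20P = (21, 16)
  21P = (14, 6)
  22P = (3, 14)
  23P = (9, 18)
  24P = (1, 1)
  25P = (6, 11)
  26P = (10, 22)
Match found at i = 26.

k = 26


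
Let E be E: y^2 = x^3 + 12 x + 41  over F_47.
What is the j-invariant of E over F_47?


Delta = -16(4 a^3 + 27 b^2) mod 47 = 4
-1728 * (4 a)^3 = -1728 * (4*12)^3 mod 47 = 11
j = 11 * 4^(-1) mod 47 = 38

j = 38 (mod 47)


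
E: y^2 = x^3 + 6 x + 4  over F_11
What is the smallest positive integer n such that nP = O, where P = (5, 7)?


Compute successive multiples of P until we hit O:
  1P = (5, 7)
  2P = (4, 9)
  3P = (6, 6)
  4P = (1, 0)
  5P = (6, 5)
  6P = (4, 2)
  7P = (5, 4)
  8P = O

ord(P) = 8


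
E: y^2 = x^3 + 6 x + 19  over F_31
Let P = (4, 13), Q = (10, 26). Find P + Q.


P != Q, so use the chord formula.
s = (y2 - y1) / (x2 - x1) = (13) / (6) mod 31 = 28
x3 = s^2 - x1 - x2 mod 31 = 28^2 - 4 - 10 = 26
y3 = s (x1 - x3) - y1 mod 31 = 28 * (4 - 26) - 13 = 22

P + Q = (26, 22)


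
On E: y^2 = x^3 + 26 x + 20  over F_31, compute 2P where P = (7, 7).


Doubling: s = (3 x1^2 + a) / (2 y1)
s = (3*7^2 + 26) / (2*7) mod 31 = 19
x3 = s^2 - 2 x1 mod 31 = 19^2 - 2*7 = 6
y3 = s (x1 - x3) - y1 mod 31 = 19 * (7 - 6) - 7 = 12

2P = (6, 12)


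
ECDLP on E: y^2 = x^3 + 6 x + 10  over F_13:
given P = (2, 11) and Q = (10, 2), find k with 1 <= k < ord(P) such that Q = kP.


Enumerate multiples of P until we hit Q = (10, 2):
  1P = (2, 11)
  2P = (0, 6)
  3P = (1, 11)
  4P = (10, 2)
Match found at i = 4.

k = 4


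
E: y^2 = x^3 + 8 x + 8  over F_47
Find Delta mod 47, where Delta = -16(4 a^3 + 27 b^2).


4 a^3 + 27 b^2 = 4*8^3 + 27*8^2 = 2048 + 1728 = 3776
Delta = -16 * (3776) = -60416
Delta mod 47 = 26

Delta = 26 (mod 47)


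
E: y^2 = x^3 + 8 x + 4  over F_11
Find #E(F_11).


For each x in F_11, count y with y^2 = x^3 + 8 x + 4 mod 11:
  x = 0: RHS = 4, y in [2, 9]  -> 2 point(s)
  x = 3: RHS = 0, y in [0]  -> 1 point(s)
  x = 4: RHS = 1, y in [1, 10]  -> 2 point(s)
  x = 5: RHS = 4, y in [2, 9]  -> 2 point(s)
  x = 6: RHS = 4, y in [2, 9]  -> 2 point(s)
Affine points: 9. Add the point at infinity: total = 10.

#E(F_11) = 10


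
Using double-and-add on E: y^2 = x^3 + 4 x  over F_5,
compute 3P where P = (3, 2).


k = 3 = 11_2 (binary, LSB first: 11)
Double-and-add from P = (3, 2):
  bit 0 = 1: acc = O + (3, 2) = (3, 2)
  bit 1 = 1: acc = (3, 2) + (0, 0) = (3, 3)

3P = (3, 3)


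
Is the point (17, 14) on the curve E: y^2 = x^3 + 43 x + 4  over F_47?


Check whether y^2 = x^3 + 43 x + 4 (mod 47) for (x, y) = (17, 14).
LHS: y^2 = 14^2 mod 47 = 8
RHS: x^3 + 43 x + 4 = 17^3 + 43*17 + 4 mod 47 = 8
LHS = RHS

Yes, on the curve


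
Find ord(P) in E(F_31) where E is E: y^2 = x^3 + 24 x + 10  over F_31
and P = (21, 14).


Compute successive multiples of P until we hit O:
  1P = (21, 14)
  2P = (28, 29)
  3P = (10, 14)
  4P = (0, 17)
  5P = (29, 27)
  6P = (19, 28)
  7P = (9, 26)
  8P = (2, 29)
  ... (continuing to 37P)
  37P = O

ord(P) = 37


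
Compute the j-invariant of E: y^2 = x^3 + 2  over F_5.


Delta = -16(4 a^3 + 27 b^2) mod 5 = 2
-1728 * (4 a)^3 = -1728 * (4*0)^3 mod 5 = 0
j = 0 * 2^(-1) mod 5 = 0

j = 0 (mod 5)


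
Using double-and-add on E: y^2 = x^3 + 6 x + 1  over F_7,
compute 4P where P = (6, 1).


k = 4 = 100_2 (binary, LSB first: 001)
Double-and-add from P = (6, 1):
  bit 0 = 0: acc unchanged = O
  bit 1 = 0: acc unchanged = O
  bit 2 = 1: acc = O + (3, 5) = (3, 5)

4P = (3, 5)


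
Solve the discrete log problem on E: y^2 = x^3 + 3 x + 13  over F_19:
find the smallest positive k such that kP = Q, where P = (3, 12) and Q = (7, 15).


Enumerate multiples of P until we hit Q = (7, 15):
  1P = (3, 12)
  2P = (11, 16)
  3P = (10, 13)
  4P = (13, 11)
  5P = (7, 15)
Match found at i = 5.

k = 5


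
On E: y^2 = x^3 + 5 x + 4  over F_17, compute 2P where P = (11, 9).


Doubling: s = (3 x1^2 + a) / (2 y1)
s = (3*11^2 + 5) / (2*9) mod 17 = 11
x3 = s^2 - 2 x1 mod 17 = 11^2 - 2*11 = 14
y3 = s (x1 - x3) - y1 mod 17 = 11 * (11 - 14) - 9 = 9

2P = (14, 9)


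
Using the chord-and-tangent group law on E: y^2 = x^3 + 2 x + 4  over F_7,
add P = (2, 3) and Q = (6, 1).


P != Q, so use the chord formula.
s = (y2 - y1) / (x2 - x1) = (5) / (4) mod 7 = 3
x3 = s^2 - x1 - x2 mod 7 = 3^2 - 2 - 6 = 1
y3 = s (x1 - x3) - y1 mod 7 = 3 * (2 - 1) - 3 = 0

P + Q = (1, 0)


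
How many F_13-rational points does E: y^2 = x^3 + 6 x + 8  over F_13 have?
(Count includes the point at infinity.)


For each x in F_13, count y with y^2 = x^3 + 6 x + 8 mod 13:
  x = 3: RHS = 1, y in [1, 12]  -> 2 point(s)
  x = 6: RHS = 0, y in [0]  -> 1 point(s)
  x = 7: RHS = 3, y in [4, 9]  -> 2 point(s)
  x = 8: RHS = 9, y in [3, 10]  -> 2 point(s)
  x = 11: RHS = 1, y in [1, 12]  -> 2 point(s)
  x = 12: RHS = 1, y in [1, 12]  -> 2 point(s)
Affine points: 11. Add the point at infinity: total = 12.

#E(F_13) = 12


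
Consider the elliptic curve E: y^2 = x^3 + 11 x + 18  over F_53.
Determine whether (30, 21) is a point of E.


Check whether y^2 = x^3 + 11 x + 18 (mod 53) for (x, y) = (30, 21).
LHS: y^2 = 21^2 mod 53 = 17
RHS: x^3 + 11 x + 18 = 30^3 + 11*30 + 18 mod 53 = 0
LHS != RHS

No, not on the curve


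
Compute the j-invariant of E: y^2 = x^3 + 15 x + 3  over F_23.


Delta = -16(4 a^3 + 27 b^2) mod 23 = 15
-1728 * (4 a)^3 = -1728 * (4*15)^3 mod 23 = 2
j = 2 * 15^(-1) mod 23 = 17

j = 17 (mod 23)


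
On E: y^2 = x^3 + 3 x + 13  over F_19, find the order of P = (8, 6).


Compute successive multiples of P until we hit O:
  1P = (8, 6)
  2P = (7, 15)
  3P = (9, 3)
  4P = (11, 3)
  5P = (1, 6)
  6P = (10, 13)
  7P = (18, 16)
  8P = (13, 8)
  ... (continuing to 24P)
  24P = O

ord(P) = 24


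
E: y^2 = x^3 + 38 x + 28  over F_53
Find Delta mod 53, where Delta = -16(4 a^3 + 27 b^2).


4 a^3 + 27 b^2 = 4*38^3 + 27*28^2 = 219488 + 21168 = 240656
Delta = -16 * (240656) = -3850496
Delta mod 53 = 7

Delta = 7 (mod 53)


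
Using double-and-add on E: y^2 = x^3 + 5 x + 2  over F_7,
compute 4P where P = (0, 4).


k = 4 = 100_2 (binary, LSB first: 001)
Double-and-add from P = (0, 4):
  bit 0 = 0: acc unchanged = O
  bit 1 = 0: acc unchanged = O
  bit 2 = 1: acc = O + (1, 1) = (1, 1)

4P = (1, 1)


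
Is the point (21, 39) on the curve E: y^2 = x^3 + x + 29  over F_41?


Check whether y^2 = x^3 + 1 x + 29 (mod 41) for (x, y) = (21, 39).
LHS: y^2 = 39^2 mod 41 = 4
RHS: x^3 + 1 x + 29 = 21^3 + 1*21 + 29 mod 41 = 4
LHS = RHS

Yes, on the curve


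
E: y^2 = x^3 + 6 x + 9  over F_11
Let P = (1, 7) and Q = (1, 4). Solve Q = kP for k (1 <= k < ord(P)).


Enumerate multiples of P until we hit Q = (1, 4):
  1P = (1, 7)
  2P = (7, 8)
  3P = (7, 3)
  4P = (1, 4)
Match found at i = 4.

k = 4


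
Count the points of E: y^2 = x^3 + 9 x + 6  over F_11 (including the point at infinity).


For each x in F_11, count y with y^2 = x^3 + 9 x + 6 mod 11:
  x = 1: RHS = 5, y in [4, 7]  -> 2 point(s)
  x = 3: RHS = 5, y in [4, 7]  -> 2 point(s)
  x = 5: RHS = 0, y in [0]  -> 1 point(s)
  x = 6: RHS = 1, y in [1, 10]  -> 2 point(s)
  x = 7: RHS = 5, y in [4, 7]  -> 2 point(s)
Affine points: 9. Add the point at infinity: total = 10.

#E(F_11) = 10


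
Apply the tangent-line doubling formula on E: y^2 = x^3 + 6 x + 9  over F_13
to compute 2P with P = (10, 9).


Doubling: s = (3 x1^2 + a) / (2 y1)
s = (3*10^2 + 6) / (2*9) mod 13 = 4
x3 = s^2 - 2 x1 mod 13 = 4^2 - 2*10 = 9
y3 = s (x1 - x3) - y1 mod 13 = 4 * (10 - 9) - 9 = 8

2P = (9, 8)


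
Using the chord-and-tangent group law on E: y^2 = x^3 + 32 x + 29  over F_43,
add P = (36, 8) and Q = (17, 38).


P != Q, so use the chord formula.
s = (y2 - y1) / (x2 - x1) = (30) / (24) mod 43 = 12
x3 = s^2 - x1 - x2 mod 43 = 12^2 - 36 - 17 = 5
y3 = s (x1 - x3) - y1 mod 43 = 12 * (36 - 5) - 8 = 20

P + Q = (5, 20)


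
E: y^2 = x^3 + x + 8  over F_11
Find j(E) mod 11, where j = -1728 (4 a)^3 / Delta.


Delta = -16(4 a^3 + 27 b^2) mod 11 = 8
-1728 * (4 a)^3 = -1728 * (4*1)^3 mod 11 = 2
j = 2 * 8^(-1) mod 11 = 3

j = 3 (mod 11)


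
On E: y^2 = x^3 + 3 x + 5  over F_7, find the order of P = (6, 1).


Compute successive multiples of P until we hit O:
  1P = (6, 1)
  2P = (4, 5)
  3P = (1, 3)
  4P = (1, 4)
  5P = (4, 2)
  6P = (6, 6)
  7P = O

ord(P) = 7


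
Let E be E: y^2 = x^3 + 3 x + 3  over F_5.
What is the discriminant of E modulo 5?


4 a^3 + 27 b^2 = 4*3^3 + 27*3^2 = 108 + 243 = 351
Delta = -16 * (351) = -5616
Delta mod 5 = 4

Delta = 4 (mod 5)


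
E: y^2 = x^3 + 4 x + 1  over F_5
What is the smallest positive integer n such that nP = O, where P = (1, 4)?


Compute successive multiples of P until we hit O:
  1P = (1, 4)
  2P = (4, 4)
  3P = (0, 1)
  4P = (3, 0)
  5P = (0, 4)
  6P = (4, 1)
  7P = (1, 1)
  8P = O

ord(P) = 8


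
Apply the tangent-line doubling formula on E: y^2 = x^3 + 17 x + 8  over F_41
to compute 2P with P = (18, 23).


Doubling: s = (3 x1^2 + a) / (2 y1)
s = (3*18^2 + 17) / (2*23) mod 41 = 1
x3 = s^2 - 2 x1 mod 41 = 1^2 - 2*18 = 6
y3 = s (x1 - x3) - y1 mod 41 = 1 * (18 - 6) - 23 = 30

2P = (6, 30)


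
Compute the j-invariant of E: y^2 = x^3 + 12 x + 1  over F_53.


Delta = -16(4 a^3 + 27 b^2) mod 53 = 11
-1728 * (4 a)^3 = -1728 * (4*12)^3 mod 53 = 25
j = 25 * 11^(-1) mod 53 = 36

j = 36 (mod 53)


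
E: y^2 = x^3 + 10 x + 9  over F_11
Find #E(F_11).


For each x in F_11, count y with y^2 = x^3 + 10 x + 9 mod 11:
  x = 0: RHS = 9, y in [3, 8]  -> 2 point(s)
  x = 1: RHS = 9, y in [3, 8]  -> 2 point(s)
  x = 2: RHS = 4, y in [2, 9]  -> 2 point(s)
  x = 3: RHS = 0, y in [0]  -> 1 point(s)
  x = 4: RHS = 3, y in [5, 6]  -> 2 point(s)
  x = 7: RHS = 4, y in [2, 9]  -> 2 point(s)
  x = 9: RHS = 3, y in [5, 6]  -> 2 point(s)
  x = 10: RHS = 9, y in [3, 8]  -> 2 point(s)
Affine points: 15. Add the point at infinity: total = 16.

#E(F_11) = 16


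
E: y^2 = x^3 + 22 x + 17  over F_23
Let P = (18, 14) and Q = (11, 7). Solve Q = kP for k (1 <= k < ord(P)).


Enumerate multiples of P until we hit Q = (11, 7):
  1P = (18, 14)
  2P = (11, 16)
  3P = (3, 8)
  4P = (4, 10)
  5P = (10, 8)
  6P = (20, 19)
  7P = (20, 4)
  8P = (10, 15)
  9P = (4, 13)
  10P = (3, 15)
  11P = (11, 7)
Match found at i = 11.

k = 11


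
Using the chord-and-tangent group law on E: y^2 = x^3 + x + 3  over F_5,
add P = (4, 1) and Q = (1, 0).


P != Q, so use the chord formula.
s = (y2 - y1) / (x2 - x1) = (4) / (2) mod 5 = 2
x3 = s^2 - x1 - x2 mod 5 = 2^2 - 4 - 1 = 4
y3 = s (x1 - x3) - y1 mod 5 = 2 * (4 - 4) - 1 = 4

P + Q = (4, 4)


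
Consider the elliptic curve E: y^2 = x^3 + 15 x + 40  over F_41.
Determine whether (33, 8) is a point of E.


Check whether y^2 = x^3 + 15 x + 40 (mod 41) for (x, y) = (33, 8).
LHS: y^2 = 8^2 mod 41 = 23
RHS: x^3 + 15 x + 40 = 33^3 + 15*33 + 40 mod 41 = 23
LHS = RHS

Yes, on the curve


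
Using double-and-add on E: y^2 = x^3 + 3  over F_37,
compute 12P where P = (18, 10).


k = 12 = 1100_2 (binary, LSB first: 0011)
Double-and-add from P = (18, 10):
  bit 0 = 0: acc unchanged = O
  bit 1 = 0: acc unchanged = O
  bit 2 = 1: acc = O + (4, 20) = (4, 20)
  bit 3 = 1: acc = (4, 20) + (26, 35) = (8, 21)

12P = (8, 21)


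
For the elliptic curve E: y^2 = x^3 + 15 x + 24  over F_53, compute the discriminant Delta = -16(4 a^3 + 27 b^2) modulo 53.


4 a^3 + 27 b^2 = 4*15^3 + 27*24^2 = 13500 + 15552 = 29052
Delta = -16 * (29052) = -464832
Delta mod 53 = 31

Delta = 31 (mod 53)


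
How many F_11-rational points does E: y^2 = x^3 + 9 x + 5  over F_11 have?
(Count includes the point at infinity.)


For each x in F_11, count y with y^2 = x^3 + 9 x + 5 mod 11:
  x = 0: RHS = 5, y in [4, 7]  -> 2 point(s)
  x = 1: RHS = 4, y in [2, 9]  -> 2 point(s)
  x = 2: RHS = 9, y in [3, 8]  -> 2 point(s)
  x = 3: RHS = 4, y in [2, 9]  -> 2 point(s)
  x = 6: RHS = 0, y in [0]  -> 1 point(s)
  x = 7: RHS = 4, y in [2, 9]  -> 2 point(s)
  x = 9: RHS = 1, y in [1, 10]  -> 2 point(s)
Affine points: 13. Add the point at infinity: total = 14.

#E(F_11) = 14


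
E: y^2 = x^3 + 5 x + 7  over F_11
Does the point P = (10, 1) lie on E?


Check whether y^2 = x^3 + 5 x + 7 (mod 11) for (x, y) = (10, 1).
LHS: y^2 = 1^2 mod 11 = 1
RHS: x^3 + 5 x + 7 = 10^3 + 5*10 + 7 mod 11 = 1
LHS = RHS

Yes, on the curve


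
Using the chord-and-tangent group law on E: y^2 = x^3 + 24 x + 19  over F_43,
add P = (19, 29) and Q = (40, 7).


P != Q, so use the chord formula.
s = (y2 - y1) / (x2 - x1) = (21) / (21) mod 43 = 1
x3 = s^2 - x1 - x2 mod 43 = 1^2 - 19 - 40 = 28
y3 = s (x1 - x3) - y1 mod 43 = 1 * (19 - 28) - 29 = 5

P + Q = (28, 5)


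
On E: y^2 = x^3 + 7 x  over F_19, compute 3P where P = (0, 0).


k = 3 = 11_2 (binary, LSB first: 11)
Double-and-add from P = (0, 0):
  bit 0 = 1: acc = O + (0, 0) = (0, 0)
  bit 1 = 1: acc = (0, 0) + O = (0, 0)

3P = (0, 0)


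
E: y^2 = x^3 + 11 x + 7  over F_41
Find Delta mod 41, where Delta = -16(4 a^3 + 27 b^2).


4 a^3 + 27 b^2 = 4*11^3 + 27*7^2 = 5324 + 1323 = 6647
Delta = -16 * (6647) = -106352
Delta mod 41 = 2

Delta = 2 (mod 41)


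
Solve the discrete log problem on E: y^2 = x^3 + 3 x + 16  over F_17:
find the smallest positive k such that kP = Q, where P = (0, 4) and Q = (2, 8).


Enumerate multiples of P until we hit Q = (2, 8):
  1P = (0, 4)
  2P = (2, 8)
Match found at i = 2.

k = 2


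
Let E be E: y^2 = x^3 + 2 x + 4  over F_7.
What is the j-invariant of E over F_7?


Delta = -16(4 a^3 + 27 b^2) mod 7 = 3
-1728 * (4 a)^3 = -1728 * (4*2)^3 mod 7 = 1
j = 1 * 3^(-1) mod 7 = 5

j = 5 (mod 7)
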